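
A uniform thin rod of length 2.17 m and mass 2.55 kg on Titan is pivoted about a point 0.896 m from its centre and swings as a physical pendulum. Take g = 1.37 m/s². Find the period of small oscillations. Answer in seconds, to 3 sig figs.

For a physical pendulum T = 2π√(I/(mgd)), with d = 0.8960 m from pivot to centre of mass.
I_cm = mL²/12 = 2.55 × 2.17²/12 = 1.001 kg·m²; I = I_cm + md² = 1.001 + 2.55 × 0.8960² = 3.048 kg·m².
T = 2π√(3.048/(2.55 × 1.37 × 0.8960)) = 6.20 s.

6.20 s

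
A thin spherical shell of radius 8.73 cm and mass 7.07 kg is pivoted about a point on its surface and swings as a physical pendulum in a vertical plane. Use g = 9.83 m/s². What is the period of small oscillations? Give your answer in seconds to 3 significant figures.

I_cm = (2/3)mr² = 0.03592 kg·m². The pivot is at distance d = 0.0873 m from the centre of mass.
By the parallel-axis theorem, I = I_cm + md² = 0.03592 + 0.05388 = 0.08980 kg·m².
T = 2π√(I/(mgd)) = 2π√(0.08980/(7.07 × 9.83 × 0.0873)) = 0.764 s.

0.764 s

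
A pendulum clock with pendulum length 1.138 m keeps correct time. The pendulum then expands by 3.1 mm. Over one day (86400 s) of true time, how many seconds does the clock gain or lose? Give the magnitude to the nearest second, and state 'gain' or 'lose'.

T ∝ √L, so T'/T = √(1.14110/1.138) = 1.00136.
In 86400 s of true time the clock registers 86400/1.00136 = 86282.6 s, so it loses 117 s.

lose 117 s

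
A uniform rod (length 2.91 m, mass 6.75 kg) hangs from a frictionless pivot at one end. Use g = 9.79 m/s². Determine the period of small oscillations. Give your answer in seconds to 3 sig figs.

2.80 s

For a physical pendulum T = 2π√(I/(mgd)), with d = 1.455 m from pivot to centre of mass.
I_cm = mL²/12 = 6.75 × 2.91²/12 = 4.763 kg·m²; I = I_cm + md² = 4.763 + 6.75 × 1.455² = 19.05 kg·m².
T = 2π√(19.05/(6.75 × 9.79 × 1.455)) = 2.80 s.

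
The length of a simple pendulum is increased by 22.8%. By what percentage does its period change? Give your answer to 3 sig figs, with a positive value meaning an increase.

10.8%

T ∝ √L, so T'/T = √(1.228) = 1.108.
Percentage change in T = (1.108 − 1) × 100% = 10.8%.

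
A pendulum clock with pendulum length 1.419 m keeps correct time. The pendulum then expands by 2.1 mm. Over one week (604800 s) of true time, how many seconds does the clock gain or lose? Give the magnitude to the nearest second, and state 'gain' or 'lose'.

T ∝ √L, so T'/T = √(1.42110/1.419) = 1.00074.
In 604800 s of true time the clock registers 604800/1.00074 = 604353.0 s, so it loses 447 s.

lose 447 s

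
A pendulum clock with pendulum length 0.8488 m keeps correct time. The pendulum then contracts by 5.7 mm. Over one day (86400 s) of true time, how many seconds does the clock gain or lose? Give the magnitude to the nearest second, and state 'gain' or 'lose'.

gain 292 s

T ∝ √L, so T'/T = √(0.84310/0.8488) = 0.996637.
In 86400 s of true time the clock registers 86400/0.996637 = 86691.6 s, so it gains 292 s.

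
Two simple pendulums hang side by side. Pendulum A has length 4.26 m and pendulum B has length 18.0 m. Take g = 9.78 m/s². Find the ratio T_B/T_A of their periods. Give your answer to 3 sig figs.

T ∝ √L, so T_B/T_A = √(L_B/L_A) = √(18.0/4.26) = 2.06.

2.06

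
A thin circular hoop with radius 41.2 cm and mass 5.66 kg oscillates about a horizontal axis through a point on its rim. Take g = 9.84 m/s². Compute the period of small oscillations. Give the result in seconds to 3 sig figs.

I_cm = mr² = 0.9608 kg·m². The pivot is at distance d = 0.412 m from the centre of mass.
By the parallel-axis theorem, I = I_cm + md² = 0.9608 + 0.9608 = 1.922 kg·m².
T = 2π√(I/(mgd)) = 2π√(1.922/(5.66 × 9.84 × 0.412)) = 1.82 s.

1.82 s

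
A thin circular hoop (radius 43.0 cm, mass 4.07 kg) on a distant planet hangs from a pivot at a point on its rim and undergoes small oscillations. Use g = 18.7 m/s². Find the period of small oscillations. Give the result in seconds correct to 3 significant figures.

1.35 s

I_cm = mr² = 0.7525 kg·m². The pivot is at distance d = 0.430 m from the centre of mass.
By the parallel-axis theorem, I = I_cm + md² = 0.7525 + 0.7525 = 1.505 kg·m².
T = 2π√(I/(mgd)) = 2π√(1.505/(4.07 × 18.7 × 0.430)) = 1.35 s.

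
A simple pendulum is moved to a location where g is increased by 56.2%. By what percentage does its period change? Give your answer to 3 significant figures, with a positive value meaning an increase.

T ∝ 1/√g, so T'/T = 1/√(1.562) = 0.8001.
Percentage change in T = (0.8001 − 1) × 100% = -20.0%.

-20.0%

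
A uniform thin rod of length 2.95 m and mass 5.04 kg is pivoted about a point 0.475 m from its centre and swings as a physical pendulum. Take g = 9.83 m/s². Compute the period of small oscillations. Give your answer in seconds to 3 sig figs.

2.84 s

For a physical pendulum T = 2π√(I/(mgd)), with d = 0.4750 m from pivot to centre of mass.
I_cm = mL²/12 = 5.04 × 2.95²/12 = 3.655 kg·m²; I = I_cm + md² = 3.655 + 5.04 × 0.4750² = 4.792 kg·m².
T = 2π√(4.792/(5.04 × 9.83 × 0.4750)) = 2.84 s.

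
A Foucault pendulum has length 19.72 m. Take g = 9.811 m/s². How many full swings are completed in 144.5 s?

16

T = 2π√(L/g) = 2π√(19.72/9.811) = 8.9079 s.
Number of complete oscillations = ⌊144.5/8.9079⌋ = ⌊16.222⌋ = 16.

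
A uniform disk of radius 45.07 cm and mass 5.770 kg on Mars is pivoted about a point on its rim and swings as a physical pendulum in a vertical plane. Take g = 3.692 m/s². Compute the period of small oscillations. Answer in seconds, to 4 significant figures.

I_cm = ½mr² = 0.58603 kg·m². The pivot is at distance d = 0.4507 m from the centre of mass.
By the parallel-axis theorem, I = I_cm + md² = 0.58603 + 1.1721 = 1.7581 kg·m².
T = 2π√(I/(mgd)) = 2π√(1.7581/(5.770 × 3.692 × 0.4507)) = 2.689 s.

2.689 s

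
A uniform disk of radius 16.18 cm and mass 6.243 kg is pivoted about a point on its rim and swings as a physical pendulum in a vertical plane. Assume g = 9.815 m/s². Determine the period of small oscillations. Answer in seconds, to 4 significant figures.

I_cm = ½mr² = 0.081718 kg·m². The pivot is at distance d = 0.1618 m from the centre of mass.
By the parallel-axis theorem, I = I_cm + md² = 0.081718 + 0.16344 = 0.24516 kg·m².
T = 2π√(I/(mgd)) = 2π√(0.24516/(6.243 × 9.815 × 0.1618)) = 0.9880 s.

0.9880 s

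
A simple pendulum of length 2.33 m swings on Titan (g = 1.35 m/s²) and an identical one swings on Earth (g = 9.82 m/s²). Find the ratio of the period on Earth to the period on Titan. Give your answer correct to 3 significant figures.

T ∝ 1/√g, so T₂/T₁ = √(g₁/g₂) = √(1.35/9.82) = 0.371.

0.371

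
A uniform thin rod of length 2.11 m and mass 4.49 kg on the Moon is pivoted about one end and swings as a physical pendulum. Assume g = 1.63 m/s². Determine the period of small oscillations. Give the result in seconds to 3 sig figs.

For a physical pendulum T = 2π√(I/(mgd)), with d = 1.055 m from pivot to centre of mass.
I_cm = mL²/12 = 4.49 × 2.11²/12 = 1.666 kg·m²; I = I_cm + md² = 1.666 + 4.49 × 1.055² = 6.663 kg·m².
T = 2π√(6.663/(4.49 × 1.63 × 1.055)) = 5.84 s.

5.84 s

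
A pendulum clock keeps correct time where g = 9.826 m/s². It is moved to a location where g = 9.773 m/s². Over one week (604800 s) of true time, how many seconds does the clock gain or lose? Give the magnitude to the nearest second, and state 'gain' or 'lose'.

The clock's period scales as T ∝ 1/√g, so T'/T = √(9.826/9.773) = 1.00271.
In 604800 s of true time the clock registers 604800/1.00271 = 603166.7 s, so it loses 1633 s.

lose 1633 s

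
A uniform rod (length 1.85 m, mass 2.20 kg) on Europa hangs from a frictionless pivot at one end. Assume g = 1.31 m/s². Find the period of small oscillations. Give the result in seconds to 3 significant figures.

6.10 s

For a physical pendulum T = 2π√(I/(mgd)), with d = 0.9250 m from pivot to centre of mass.
I_cm = mL²/12 = 2.20 × 1.85²/12 = 0.6275 kg·m²; I = I_cm + md² = 0.6275 + 2.20 × 0.9250² = 2.510 kg·m².
T = 2π√(2.510/(2.20 × 1.31 × 0.9250)) = 6.10 s.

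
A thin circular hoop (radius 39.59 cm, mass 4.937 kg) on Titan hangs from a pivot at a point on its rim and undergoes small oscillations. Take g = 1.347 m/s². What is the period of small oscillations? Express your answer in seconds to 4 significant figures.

4.817 s

I_cm = mr² = 0.77381 kg·m². The pivot is at distance d = 0.3959 m from the centre of mass.
By the parallel-axis theorem, I = I_cm + md² = 0.77381 + 0.77381 = 1.5476 kg·m².
T = 2π√(I/(mgd)) = 2π√(1.5476/(4.937 × 1.347 × 0.3959)) = 4.817 s.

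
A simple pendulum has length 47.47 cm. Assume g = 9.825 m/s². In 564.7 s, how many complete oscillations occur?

T = 2π√(L/g) = 2π√(0.4747/9.825) = 1.3811 s.
Number of complete oscillations = ⌊564.7/1.3811⌋ = ⌊408.88⌋ = 408.

408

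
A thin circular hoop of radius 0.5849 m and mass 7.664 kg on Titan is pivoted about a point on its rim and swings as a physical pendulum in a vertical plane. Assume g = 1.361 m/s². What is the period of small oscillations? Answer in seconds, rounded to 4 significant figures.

5.825 s

I_cm = mr² = 2.6219 kg·m². The pivot is at distance d = 0.5849 m from the centre of mass.
By the parallel-axis theorem, I = I_cm + md² = 2.6219 + 2.6219 = 5.2438 kg·m².
T = 2π√(I/(mgd)) = 2π√(5.2438/(7.664 × 1.361 × 0.5849)) = 5.825 s.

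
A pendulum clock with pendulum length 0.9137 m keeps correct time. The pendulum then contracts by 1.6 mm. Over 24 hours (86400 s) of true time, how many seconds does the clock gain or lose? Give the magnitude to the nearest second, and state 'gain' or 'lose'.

gain 76 s

T ∝ √L, so T'/T = √(0.91210/0.9137) = 0.999124.
In 86400 s of true time the clock registers 86400/0.999124 = 86475.7 s, so it gains 76 s.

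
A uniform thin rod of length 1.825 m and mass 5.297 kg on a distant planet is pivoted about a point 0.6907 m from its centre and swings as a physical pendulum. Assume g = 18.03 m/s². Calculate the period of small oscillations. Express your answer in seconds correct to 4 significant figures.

1.547 s

For a physical pendulum T = 2π√(I/(mgd)), with d = 0.69070 m from pivot to centre of mass.
I_cm = mL²/12 = 5.297 × 1.825²/12 = 1.4702 kg·m²; I = I_cm + md² = 1.4702 + 5.297 × 0.69070² = 3.9972 kg·m².
T = 2π√(3.9972/(5.297 × 18.03 × 0.69070)) = 1.547 s.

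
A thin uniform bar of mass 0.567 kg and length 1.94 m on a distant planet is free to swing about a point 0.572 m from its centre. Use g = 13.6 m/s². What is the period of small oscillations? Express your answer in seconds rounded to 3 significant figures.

For a physical pendulum T = 2π√(I/(mgd)), with d = 0.5720 m from pivot to centre of mass.
I_cm = mL²/12 = 0.567 × 1.94²/12 = 0.1778 kg·m²; I = I_cm + md² = 0.1778 + 0.567 × 0.5720² = 0.3633 kg·m².
T = 2π√(0.3633/(0.567 × 13.6 × 0.5720)) = 1.80 s.

1.80 s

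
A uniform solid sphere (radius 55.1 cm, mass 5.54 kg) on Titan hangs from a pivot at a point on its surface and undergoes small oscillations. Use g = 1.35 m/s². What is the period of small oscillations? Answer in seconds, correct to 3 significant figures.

I_cm = (2/5)mr² = 0.6728 kg·m². The pivot is at distance d = 0.551 m from the centre of mass.
By the parallel-axis theorem, I = I_cm + md² = 0.6728 + 1.682 = 2.355 kg·m².
T = 2π√(I/(mgd)) = 2π√(2.355/(5.54 × 1.35 × 0.551)) = 4.75 s.

4.75 s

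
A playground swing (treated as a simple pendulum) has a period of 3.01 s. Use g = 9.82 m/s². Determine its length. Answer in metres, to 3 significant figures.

2.25 m

From T = 2π√(L/g), L = gT²/(4π²) = 9.82 × 3.010²/(4π²) = 2.25 m.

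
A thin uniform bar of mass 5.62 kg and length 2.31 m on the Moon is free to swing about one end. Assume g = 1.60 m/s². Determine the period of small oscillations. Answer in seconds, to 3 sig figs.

For a physical pendulum T = 2π√(I/(mgd)), with d = 1.155 m from pivot to centre of mass.
I_cm = mL²/12 = 5.62 × 2.31²/12 = 2.499 kg·m²; I = I_cm + md² = 2.499 + 5.62 × 1.155² = 9.996 kg·m².
T = 2π√(9.996/(5.62 × 1.60 × 1.155)) = 6.16 s.

6.16 s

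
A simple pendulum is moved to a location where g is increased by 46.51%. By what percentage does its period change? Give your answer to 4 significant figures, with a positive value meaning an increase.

-17.38%

T ∝ 1/√g, so T'/T = 1/√(1.4651) = 0.82616.
Percentage change in T = (0.82616 − 1) × 100% = -17.38%.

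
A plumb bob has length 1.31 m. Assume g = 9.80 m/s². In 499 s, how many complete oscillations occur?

217

T = 2π√(L/g) = 2π√(1.31/9.80) = 2.297 s.
Number of complete oscillations = ⌊499/2.297⌋ = ⌊217.2⌋ = 217.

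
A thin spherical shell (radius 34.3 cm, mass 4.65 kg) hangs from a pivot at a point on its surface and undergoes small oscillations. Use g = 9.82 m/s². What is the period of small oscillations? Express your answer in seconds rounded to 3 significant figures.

I_cm = (2/3)mr² = 0.3647 kg·m². The pivot is at distance d = 0.343 m from the centre of mass.
By the parallel-axis theorem, I = I_cm + md² = 0.3647 + 0.5471 = 0.9118 kg·m².
T = 2π√(I/(mgd)) = 2π√(0.9118/(4.65 × 9.82 × 0.343)) = 1.52 s.

1.52 s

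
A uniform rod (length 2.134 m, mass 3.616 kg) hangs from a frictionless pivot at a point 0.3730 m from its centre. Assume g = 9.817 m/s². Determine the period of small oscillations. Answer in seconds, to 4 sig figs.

For a physical pendulum T = 2π√(I/(mgd)), with d = 0.37300 m from pivot to centre of mass.
I_cm = mL²/12 = 3.616 × 2.134²/12 = 1.3723 kg·m²; I = I_cm + md² = 1.3723 + 3.616 × 0.37300² = 1.8753 kg·m².
T = 2π√(1.8753/(3.616 × 9.817 × 0.37300)) = 2.365 s.

2.365 s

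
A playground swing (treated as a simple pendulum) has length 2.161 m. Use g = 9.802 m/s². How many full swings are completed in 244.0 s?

82

T = 2π√(L/g) = 2π√(2.161/9.802) = 2.9502 s.
Number of complete oscillations = ⌊244.0/2.9502⌋ = ⌊82.707⌋ = 82.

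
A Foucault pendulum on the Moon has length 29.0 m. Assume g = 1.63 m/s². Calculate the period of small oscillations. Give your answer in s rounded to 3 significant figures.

26.5 s

T = 2π√(L/g) = 2π√(29.0/1.63) = 2π × 4.218 = 26.5 s.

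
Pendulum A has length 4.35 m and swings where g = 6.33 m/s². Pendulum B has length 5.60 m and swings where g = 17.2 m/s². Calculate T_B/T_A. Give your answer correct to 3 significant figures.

0.688

T = 2π√(L/g), so T_B/T_A = √((L_B/g_B)/(L_A/g_A)) = √((5.60/17.2)/(4.35/6.33)) = 0.688.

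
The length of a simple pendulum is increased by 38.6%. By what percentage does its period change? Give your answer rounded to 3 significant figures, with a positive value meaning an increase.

T ∝ √L, so T'/T = √(1.386) = 1.177.
Percentage change in T = (1.177 − 1) × 100% = 17.7%.

17.7%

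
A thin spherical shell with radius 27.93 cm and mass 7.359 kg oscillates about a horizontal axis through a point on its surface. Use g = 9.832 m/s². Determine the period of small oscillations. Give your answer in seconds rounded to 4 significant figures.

I_cm = (2/3)mr² = 0.38271 kg·m². The pivot is at distance d = 0.2793 m from the centre of mass.
By the parallel-axis theorem, I = I_cm + md² = 0.38271 + 0.57406 = 0.95677 kg·m².
T = 2π√(I/(mgd)) = 2π√(0.95677/(7.359 × 9.832 × 0.2793)) = 1.367 s.

1.367 s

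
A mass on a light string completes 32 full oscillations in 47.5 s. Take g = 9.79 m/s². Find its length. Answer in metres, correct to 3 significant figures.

T = 47.5/32 = 1.484 s.
From T = 2π√(L/g), L = gT²/(4π²) = 9.79 × 1.484²/(4π²) = 0.546 m.

0.546 m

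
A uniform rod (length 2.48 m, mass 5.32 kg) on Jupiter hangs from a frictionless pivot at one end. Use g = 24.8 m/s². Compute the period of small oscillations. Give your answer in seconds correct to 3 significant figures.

1.62 s

For a physical pendulum T = 2π√(I/(mgd)), with d = 1.240 m from pivot to centre of mass.
I_cm = mL²/12 = 5.32 × 2.48²/12 = 2.727 kg·m²; I = I_cm + md² = 2.727 + 5.32 × 1.240² = 10.91 kg·m².
T = 2π√(10.91/(5.32 × 24.8 × 1.240)) = 1.62 s.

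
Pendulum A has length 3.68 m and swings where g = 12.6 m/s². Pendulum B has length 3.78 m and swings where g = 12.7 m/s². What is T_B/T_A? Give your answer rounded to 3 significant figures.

1.01

T = 2π√(L/g), so T_B/T_A = √((L_B/g_B)/(L_A/g_A)) = √((3.78/12.7)/(3.68/12.6)) = 1.01.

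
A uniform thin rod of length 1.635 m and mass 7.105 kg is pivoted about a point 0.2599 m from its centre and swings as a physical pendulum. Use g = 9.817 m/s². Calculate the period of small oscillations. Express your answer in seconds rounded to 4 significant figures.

For a physical pendulum T = 2π√(I/(mgd)), with d = 0.25990 m from pivot to centre of mass.
I_cm = mL²/12 = 7.105 × 1.635²/12 = 1.5828 kg·m²; I = I_cm + md² = 1.5828 + 7.105 × 0.25990² = 2.0627 kg·m².
T = 2π√(2.0627/(7.105 × 9.817 × 0.25990)) = 2.119 s.

2.119 s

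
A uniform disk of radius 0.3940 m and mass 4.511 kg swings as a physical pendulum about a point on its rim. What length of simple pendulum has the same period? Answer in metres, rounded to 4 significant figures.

0.5910 m

The equivalent simple-pendulum length is L_eq = I/(md), where I is about the pivot and d = 0.39400 m.
I_cm = ½mR² = 0.35013 kg·m², so I = I_cm + md² = 0.35013 + 0.70027 = 1.0504 kg·m².
L_eq = 1.0504/(4.511 × 0.39400) = 0.5910 m.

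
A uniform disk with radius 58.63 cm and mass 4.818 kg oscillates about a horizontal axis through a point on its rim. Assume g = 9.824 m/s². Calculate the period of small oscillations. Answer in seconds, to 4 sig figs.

1.880 s

I_cm = ½mr² = 0.82809 kg·m². The pivot is at distance d = 0.5863 m from the centre of mass.
By the parallel-axis theorem, I = I_cm + md² = 0.82809 + 1.6562 = 2.4843 kg·m².
T = 2π√(I/(mgd)) = 2π√(2.4843/(4.818 × 9.824 × 0.5863)) = 1.880 s.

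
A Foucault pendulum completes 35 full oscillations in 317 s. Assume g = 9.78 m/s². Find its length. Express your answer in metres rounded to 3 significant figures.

20.3 m

T = 317/35 = 9.057 s.
From T = 2π√(L/g), L = gT²/(4π²) = 9.78 × 9.057²/(4π²) = 20.3 m.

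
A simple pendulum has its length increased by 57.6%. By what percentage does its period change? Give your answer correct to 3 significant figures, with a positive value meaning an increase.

T ∝ √L, so T'/T = √(1.576) = 1.255.
Percentage change in T = (1.255 − 1) × 100% = 25.5%.

25.5%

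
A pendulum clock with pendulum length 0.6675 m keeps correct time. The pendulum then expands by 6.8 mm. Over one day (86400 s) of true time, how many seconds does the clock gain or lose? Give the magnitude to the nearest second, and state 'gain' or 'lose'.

T ∝ √L, so T'/T = √(0.67430/0.6675) = 1.00508.
In 86400 s of true time the clock registers 86400/1.00508 = 85963.2 s, so it loses 437 s.

lose 437 s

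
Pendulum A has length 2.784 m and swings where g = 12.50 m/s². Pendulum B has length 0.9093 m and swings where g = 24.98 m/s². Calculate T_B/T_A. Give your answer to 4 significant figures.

0.4043

T = 2π√(L/g), so T_B/T_A = √((L_B/g_B)/(L_A/g_A)) = √((0.9093/24.98)/(2.784/12.50)) = 0.4043.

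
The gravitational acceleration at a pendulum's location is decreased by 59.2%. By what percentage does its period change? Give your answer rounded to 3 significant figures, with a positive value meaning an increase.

56.6%

T ∝ 1/√g, so T'/T = 1/√(0.4080) = 1.566.
Percentage change in T = (1.566 − 1) × 100% = 56.6%.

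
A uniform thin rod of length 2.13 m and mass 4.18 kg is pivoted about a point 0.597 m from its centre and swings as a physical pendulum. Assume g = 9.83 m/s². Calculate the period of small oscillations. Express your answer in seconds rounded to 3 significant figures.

2.22 s

For a physical pendulum T = 2π√(I/(mgd)), with d = 0.5970 m from pivot to centre of mass.
I_cm = mL²/12 = 4.18 × 2.13²/12 = 1.580 kg·m²; I = I_cm + md² = 1.580 + 4.18 × 0.5970² = 3.070 kg·m².
T = 2π√(3.070/(4.18 × 9.83 × 0.5970)) = 2.22 s.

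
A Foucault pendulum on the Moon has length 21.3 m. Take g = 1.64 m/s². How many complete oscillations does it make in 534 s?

T = 2π√(L/g) = 2π√(21.3/1.64) = 22.64 s.
Number of complete oscillations = ⌊534/22.64⌋ = ⌊23.58⌋ = 23.

23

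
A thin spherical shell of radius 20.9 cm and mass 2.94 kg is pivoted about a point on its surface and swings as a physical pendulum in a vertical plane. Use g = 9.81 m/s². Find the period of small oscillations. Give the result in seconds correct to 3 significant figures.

1.18 s

I_cm = (2/3)mr² = 0.08561 kg·m². The pivot is at distance d = 0.209 m from the centre of mass.
By the parallel-axis theorem, I = I_cm + md² = 0.08561 + 0.1284 = 0.2140 kg·m².
T = 2π√(I/(mgd)) = 2π√(0.2140/(2.94 × 9.81 × 0.209)) = 1.18 s.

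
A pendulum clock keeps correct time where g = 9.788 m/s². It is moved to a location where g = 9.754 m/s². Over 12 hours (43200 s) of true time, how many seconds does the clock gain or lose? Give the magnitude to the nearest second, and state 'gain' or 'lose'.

The clock's period scales as T ∝ 1/√g, so T'/T = √(9.788/9.754) = 1.00174.
In 43200 s of true time the clock registers 43200/1.00174 = 43124.9 s, so it loses 75 s.

lose 75 s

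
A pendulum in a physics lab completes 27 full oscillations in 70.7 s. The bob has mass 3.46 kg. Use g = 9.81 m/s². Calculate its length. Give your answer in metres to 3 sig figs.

1.70 m

T = 70.7/27 = 2.619 s.
From T = 2π√(L/g), L = gT²/(4π²) = 9.81 × 2.619²/(4π²) = 1.70 m.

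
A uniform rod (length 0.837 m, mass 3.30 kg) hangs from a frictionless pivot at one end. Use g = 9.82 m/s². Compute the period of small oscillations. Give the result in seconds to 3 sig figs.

1.50 s

For a physical pendulum T = 2π√(I/(mgd)), with d = 0.4185 m from pivot to centre of mass.
I_cm = mL²/12 = 3.30 × 0.837²/12 = 0.1927 kg·m²; I = I_cm + md² = 0.1927 + 3.30 × 0.4185² = 0.7706 kg·m².
T = 2π√(0.7706/(3.30 × 9.82 × 0.4185)) = 1.50 s.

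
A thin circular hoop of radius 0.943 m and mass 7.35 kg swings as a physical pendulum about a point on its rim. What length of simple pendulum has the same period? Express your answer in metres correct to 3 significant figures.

The equivalent simple-pendulum length is L_eq = I/(md), where I is about the pivot and d = 0.9430 m.
I_cm = mR² = 6.536 kg·m², so I = I_cm + md² = 6.536 + 6.536 = 13.07 kg·m².
L_eq = 13.07/(7.35 × 0.9430) = 1.89 m.

1.89 m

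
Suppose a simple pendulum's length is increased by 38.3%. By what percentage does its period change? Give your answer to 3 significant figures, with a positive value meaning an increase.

T ∝ √L, so T'/T = √(1.383) = 1.176.
Percentage change in T = (1.176 − 1) × 100% = 17.6%.

17.6%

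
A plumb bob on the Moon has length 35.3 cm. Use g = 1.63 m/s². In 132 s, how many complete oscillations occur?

T = 2π√(L/g) = 2π√(0.353/1.63) = 2.924 s.
Number of complete oscillations = ⌊132/2.924⌋ = ⌊45.14⌋ = 45.

45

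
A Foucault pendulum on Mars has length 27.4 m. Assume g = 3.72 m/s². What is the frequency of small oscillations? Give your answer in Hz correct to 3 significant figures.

T = 2π√(L/g) = 2π√(27.4/3.72) = 17.05 s, so f = 1/T = 0.0586 Hz.

0.0586 Hz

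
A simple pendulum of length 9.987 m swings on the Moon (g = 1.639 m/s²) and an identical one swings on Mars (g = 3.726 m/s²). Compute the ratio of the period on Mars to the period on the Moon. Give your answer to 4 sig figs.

0.6632

T ∝ 1/√g, so T₂/T₁ = √(g₁/g₂) = √(1.639/3.726) = 0.6632.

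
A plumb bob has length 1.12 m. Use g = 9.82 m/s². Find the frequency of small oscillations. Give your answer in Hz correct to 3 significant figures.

T = 2π√(L/g) = 2π√(1.12/9.82) = 2.122 s, so f = 1/T = 0.471 Hz.

0.471 Hz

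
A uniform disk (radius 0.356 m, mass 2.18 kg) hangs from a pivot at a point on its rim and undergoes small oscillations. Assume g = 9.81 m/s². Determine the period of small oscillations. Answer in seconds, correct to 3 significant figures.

I_cm = ½mr² = 0.1381 kg·m². The pivot is at distance d = 0.356 m from the centre of mass.
By the parallel-axis theorem, I = I_cm + md² = 0.1381 + 0.2763 = 0.4144 kg·m².
T = 2π√(I/(mgd)) = 2π√(0.4144/(2.18 × 9.81 × 0.356)) = 1.47 s.

1.47 s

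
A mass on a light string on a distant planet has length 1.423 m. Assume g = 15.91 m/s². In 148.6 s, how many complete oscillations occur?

T = 2π√(L/g) = 2π√(1.423/15.91) = 1.8791 s.
Number of complete oscillations = ⌊148.6/1.8791⌋ = ⌊79.081⌋ = 79.

79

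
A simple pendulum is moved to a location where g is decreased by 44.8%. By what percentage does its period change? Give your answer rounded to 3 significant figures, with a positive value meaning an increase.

T ∝ 1/√g, so T'/T = 1/√(0.5520) = 1.346.
Percentage change in T = (1.346 − 1) × 100% = 34.6%.

34.6%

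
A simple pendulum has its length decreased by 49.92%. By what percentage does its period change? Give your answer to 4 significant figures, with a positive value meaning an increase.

-29.23%

T ∝ √L, so T'/T = √(0.50080) = 0.70767.
Percentage change in T = (0.70767 − 1) × 100% = -29.23%.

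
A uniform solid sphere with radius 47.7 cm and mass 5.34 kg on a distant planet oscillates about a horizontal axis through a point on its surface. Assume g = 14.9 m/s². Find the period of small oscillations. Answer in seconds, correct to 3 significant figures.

I_cm = (2/5)mr² = 0.4860 kg·m². The pivot is at distance d = 0.477 m from the centre of mass.
By the parallel-axis theorem, I = I_cm + md² = 0.4860 + 1.215 = 1.701 kg·m².
T = 2π√(I/(mgd)) = 2π√(1.701/(5.34 × 14.9 × 0.477)) = 1.33 s.

1.33 s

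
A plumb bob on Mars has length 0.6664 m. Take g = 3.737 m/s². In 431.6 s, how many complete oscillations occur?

162

T = 2π√(L/g) = 2π√(0.6664/3.737) = 2.6533 s.
Number of complete oscillations = ⌊431.6/2.6533⌋ = ⌊162.67⌋ = 162.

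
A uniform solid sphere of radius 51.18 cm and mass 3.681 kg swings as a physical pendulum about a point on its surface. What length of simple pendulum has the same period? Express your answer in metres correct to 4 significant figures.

0.7165 m

The equivalent simple-pendulum length is L_eq = I/(md), where I is about the pivot and d = 0.51180 m.
I_cm = (2/5)mR² = 0.38568 kg·m², so I = I_cm + md² = 0.38568 + 0.96420 = 1.3499 kg·m².
L_eq = 1.3499/(3.681 × 0.51180) = 0.7165 m.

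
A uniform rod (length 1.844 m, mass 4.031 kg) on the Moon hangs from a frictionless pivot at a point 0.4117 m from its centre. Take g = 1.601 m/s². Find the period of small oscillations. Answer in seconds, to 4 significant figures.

For a physical pendulum T = 2π√(I/(mgd)), with d = 0.41170 m from pivot to centre of mass.
I_cm = mL²/12 = 4.031 × 1.844²/12 = 1.1422 kg·m²; I = I_cm + md² = 1.1422 + 4.031 × 0.41170² = 1.8255 kg·m².
T = 2π√(1.8255/(4.031 × 1.601 × 0.41170)) = 5.208 s.

5.208 s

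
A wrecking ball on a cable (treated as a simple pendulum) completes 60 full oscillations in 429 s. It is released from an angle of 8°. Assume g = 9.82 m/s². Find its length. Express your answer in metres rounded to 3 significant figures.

T = 429/60 = 7.150 s.
From T = 2π√(L/g), L = gT²/(4π²) = 9.82 × 7.150²/(4π²) = 12.7 m.

12.7 m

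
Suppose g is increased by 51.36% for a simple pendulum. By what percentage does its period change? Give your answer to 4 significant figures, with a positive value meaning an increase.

T ∝ 1/√g, so T'/T = 1/√(1.5136) = 0.81282.
Percentage change in T = (0.81282 − 1) × 100% = -18.72%.

-18.72%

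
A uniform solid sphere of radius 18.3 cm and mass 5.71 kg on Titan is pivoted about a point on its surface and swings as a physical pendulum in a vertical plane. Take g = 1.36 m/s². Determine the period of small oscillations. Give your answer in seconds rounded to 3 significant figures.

I_cm = (2/5)mr² = 0.07649 kg·m². The pivot is at distance d = 0.183 m from the centre of mass.
By the parallel-axis theorem, I = I_cm + md² = 0.07649 + 0.1912 = 0.2677 kg·m².
T = 2π√(I/(mgd)) = 2π√(0.2677/(5.71 × 1.36 × 0.183)) = 2.73 s.

2.73 s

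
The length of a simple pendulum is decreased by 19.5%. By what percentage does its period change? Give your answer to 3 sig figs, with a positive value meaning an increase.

T ∝ √L, so T'/T = √(0.8050) = 0.8972.
Percentage change in T = (0.8972 − 1) × 100% = -10.3%.

-10.3%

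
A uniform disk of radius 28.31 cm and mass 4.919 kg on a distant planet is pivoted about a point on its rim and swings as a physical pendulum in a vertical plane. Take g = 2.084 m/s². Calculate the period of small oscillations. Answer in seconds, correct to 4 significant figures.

I_cm = ½mr² = 0.19712 kg·m². The pivot is at distance d = 0.2831 m from the centre of mass.
By the parallel-axis theorem, I = I_cm + md² = 0.19712 + 0.39424 = 0.59135 kg·m².
T = 2π√(I/(mgd)) = 2π√(0.59135/(4.919 × 2.084 × 0.2831)) = 2.836 s.

2.836 s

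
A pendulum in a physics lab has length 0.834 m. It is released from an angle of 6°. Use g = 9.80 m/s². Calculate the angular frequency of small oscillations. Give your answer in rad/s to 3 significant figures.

ω = √(g/L) = √(9.80/0.834) = 3.43 rad/s.

3.43 rad/s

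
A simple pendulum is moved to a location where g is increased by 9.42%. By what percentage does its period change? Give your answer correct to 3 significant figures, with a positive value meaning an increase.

T ∝ 1/√g, so T'/T = 1/√(1.094) = 0.9560.
Percentage change in T = (0.9560 − 1) × 100% = -4.40%.

-4.40%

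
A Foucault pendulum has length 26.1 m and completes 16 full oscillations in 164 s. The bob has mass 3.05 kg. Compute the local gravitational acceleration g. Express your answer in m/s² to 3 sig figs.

T = 164/16 = 10.25 s.
From T = 2π√(L/g), g = 4π²L/T² = 4π² × 26.1/10.25² = 9.81 m/s².

9.81 m/s²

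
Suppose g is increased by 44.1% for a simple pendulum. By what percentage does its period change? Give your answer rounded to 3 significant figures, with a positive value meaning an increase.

T ∝ 1/√g, so T'/T = 1/√(1.441) = 0.8330.
Percentage change in T = (0.8330 − 1) × 100% = -16.7%.

-16.7%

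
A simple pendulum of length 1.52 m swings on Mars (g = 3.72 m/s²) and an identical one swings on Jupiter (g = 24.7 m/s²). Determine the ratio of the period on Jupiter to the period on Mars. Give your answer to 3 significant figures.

0.388

T ∝ 1/√g, so T₂/T₁ = √(g₁/g₂) = √(3.72/24.7) = 0.388.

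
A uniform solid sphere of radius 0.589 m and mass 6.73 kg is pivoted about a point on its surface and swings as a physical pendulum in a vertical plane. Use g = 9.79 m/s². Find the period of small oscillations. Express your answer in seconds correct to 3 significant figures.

I_cm = (2/5)mr² = 0.9339 kg·m². The pivot is at distance d = 0.589 m from the centre of mass.
By the parallel-axis theorem, I = I_cm + md² = 0.9339 + 2.335 = 3.269 kg·m².
T = 2π√(I/(mgd)) = 2π√(3.269/(6.73 × 9.79 × 0.589)) = 1.82 s.

1.82 s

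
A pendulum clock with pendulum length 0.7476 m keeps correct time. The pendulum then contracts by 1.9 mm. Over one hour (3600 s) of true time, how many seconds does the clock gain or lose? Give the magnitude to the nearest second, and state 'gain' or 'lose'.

gain 5 s

T ∝ √L, so T'/T = √(0.74570/0.7476) = 0.998728.
In 3600 s of true time the clock registers 3600/0.998728 = 3604.6 s, so it gains 5 s.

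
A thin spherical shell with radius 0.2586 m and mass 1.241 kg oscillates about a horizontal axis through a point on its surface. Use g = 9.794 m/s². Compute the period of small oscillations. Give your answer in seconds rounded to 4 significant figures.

I_cm = (2/3)mr² = 0.055327 kg·m². The pivot is at distance d = 0.2586 m from the centre of mass.
By the parallel-axis theorem, I = I_cm + md² = 0.055327 + 0.082991 = 0.13832 kg·m².
T = 2π√(I/(mgd)) = 2π√(0.13832/(1.241 × 9.794 × 0.2586)) = 1.318 s.

1.318 s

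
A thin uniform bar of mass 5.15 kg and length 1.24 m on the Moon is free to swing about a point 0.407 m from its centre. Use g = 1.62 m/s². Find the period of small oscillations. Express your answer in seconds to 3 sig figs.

For a physical pendulum T = 2π√(I/(mgd)), with d = 0.4070 m from pivot to centre of mass.
I_cm = mL²/12 = 5.15 × 1.24²/12 = 0.6599 kg·m²; I = I_cm + md² = 0.6599 + 5.15 × 0.4070² = 1.513 kg·m².
T = 2π√(1.513/(5.15 × 1.62 × 0.4070)) = 4.19 s.

4.19 s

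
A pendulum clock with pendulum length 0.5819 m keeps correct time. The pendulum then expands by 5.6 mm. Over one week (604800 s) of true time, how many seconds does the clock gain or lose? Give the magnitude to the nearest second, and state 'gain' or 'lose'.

lose 2889 s

T ∝ √L, so T'/T = √(0.58750/0.5819) = 1.00480.
In 604800 s of true time the clock registers 604800/1.00480 = 601910.6 s, so it loses 2889 s.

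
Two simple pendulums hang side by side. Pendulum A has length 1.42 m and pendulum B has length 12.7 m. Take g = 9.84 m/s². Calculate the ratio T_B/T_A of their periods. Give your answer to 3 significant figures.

T ∝ √L, so T_B/T_A = √(L_B/L_A) = √(12.7/1.42) = 2.99.

2.99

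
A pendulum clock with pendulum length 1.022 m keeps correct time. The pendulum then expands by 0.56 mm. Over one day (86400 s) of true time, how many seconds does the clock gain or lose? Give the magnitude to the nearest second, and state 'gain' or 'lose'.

T ∝ √L, so T'/T = √(1.02256/1.022) = 1.00027.
In 86400 s of true time the clock registers 86400/1.00027 = 86376.3 s, so it loses 24 s.

lose 24 s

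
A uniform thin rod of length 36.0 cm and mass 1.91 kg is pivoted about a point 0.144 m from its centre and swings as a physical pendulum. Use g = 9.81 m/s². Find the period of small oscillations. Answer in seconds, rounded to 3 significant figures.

0.939 s

For a physical pendulum T = 2π√(I/(mgd)), with d = 0.1440 m from pivot to centre of mass.
I_cm = mL²/12 = 1.91 × 0.360²/12 = 0.02063 kg·m²; I = I_cm + md² = 0.02063 + 1.91 × 0.1440² = 0.06023 kg·m².
T = 2π√(0.06023/(1.91 × 9.81 × 0.1440)) = 0.939 s.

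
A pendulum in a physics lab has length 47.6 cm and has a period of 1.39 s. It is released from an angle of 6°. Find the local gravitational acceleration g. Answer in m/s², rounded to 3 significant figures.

9.73 m/s²

From T = 2π√(L/g), g = 4π²L/T² = 4π² × 0.476/1.390² = 9.73 m/s².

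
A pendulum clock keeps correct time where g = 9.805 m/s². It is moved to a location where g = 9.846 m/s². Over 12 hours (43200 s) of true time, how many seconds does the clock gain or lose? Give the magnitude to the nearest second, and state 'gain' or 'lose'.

The clock's period scales as T ∝ 1/√g, so T'/T = √(9.805/9.846) = 0.997916.
In 43200 s of true time the clock registers 43200/0.997916 = 43290.2 s, so it gains 90 s.

gain 90 s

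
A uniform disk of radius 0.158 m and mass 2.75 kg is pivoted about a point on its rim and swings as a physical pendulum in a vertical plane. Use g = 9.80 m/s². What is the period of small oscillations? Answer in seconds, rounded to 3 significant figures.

I_cm = ½mr² = 0.03433 kg·m². The pivot is at distance d = 0.158 m from the centre of mass.
By the parallel-axis theorem, I = I_cm + md² = 0.03433 + 0.06865 = 0.1030 kg·m².
T = 2π√(I/(mgd)) = 2π√(0.1030/(2.75 × 9.80 × 0.158)) = 0.977 s.

0.977 s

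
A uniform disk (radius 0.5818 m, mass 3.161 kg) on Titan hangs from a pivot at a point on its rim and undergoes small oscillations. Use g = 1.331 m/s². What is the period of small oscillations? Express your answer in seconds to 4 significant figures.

I_cm = ½mr² = 0.53499 kg·m². The pivot is at distance d = 0.5818 m from the centre of mass.
By the parallel-axis theorem, I = I_cm + md² = 0.53499 + 1.0700 = 1.6050 kg·m².
T = 2π√(I/(mgd)) = 2π√(1.6050/(3.161 × 1.331 × 0.5818)) = 5.088 s.

5.088 s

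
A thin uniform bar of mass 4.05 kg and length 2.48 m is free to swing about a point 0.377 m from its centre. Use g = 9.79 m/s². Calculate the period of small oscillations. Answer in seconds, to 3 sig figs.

For a physical pendulum T = 2π√(I/(mgd)), with d = 0.3770 m from pivot to centre of mass.
I_cm = mL²/12 = 4.05 × 2.48²/12 = 2.076 kg·m²; I = I_cm + md² = 2.076 + 4.05 × 0.3770² = 2.651 kg·m².
T = 2π√(2.651/(4.05 × 9.79 × 0.3770)) = 2.65 s.

2.65 s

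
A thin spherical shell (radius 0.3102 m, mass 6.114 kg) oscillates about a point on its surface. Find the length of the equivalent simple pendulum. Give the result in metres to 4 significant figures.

0.5170 m

The equivalent simple-pendulum length is L_eq = I/(md), where I is about the pivot and d = 0.31020 m.
I_cm = (2/3)mR² = 0.39221 kg·m², so I = I_cm + md² = 0.39221 + 0.58831 = 0.98052 kg·m².
L_eq = 0.98052/(6.114 × 0.31020) = 0.5170 m.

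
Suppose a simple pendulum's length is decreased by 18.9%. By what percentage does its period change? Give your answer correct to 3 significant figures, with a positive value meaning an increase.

-9.94%

T ∝ √L, so T'/T = √(0.8110) = 0.9006.
Percentage change in T = (0.9006 − 1) × 100% = -9.94%.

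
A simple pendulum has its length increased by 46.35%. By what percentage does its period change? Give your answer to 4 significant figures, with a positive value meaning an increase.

T ∝ √L, so T'/T = √(1.4635) = 1.2098.
Percentage change in T = (1.2098 − 1) × 100% = 20.98%.

20.98%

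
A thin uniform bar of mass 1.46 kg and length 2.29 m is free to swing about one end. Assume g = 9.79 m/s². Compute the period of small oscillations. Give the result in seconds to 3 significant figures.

2.48 s

For a physical pendulum T = 2π√(I/(mgd)), with d = 1.145 m from pivot to centre of mass.
I_cm = mL²/12 = 1.46 × 2.29²/12 = 0.6380 kg·m²; I = I_cm + md² = 0.6380 + 1.46 × 1.145² = 2.552 kg·m².
T = 2π√(2.552/(1.46 × 9.79 × 1.145)) = 2.48 s.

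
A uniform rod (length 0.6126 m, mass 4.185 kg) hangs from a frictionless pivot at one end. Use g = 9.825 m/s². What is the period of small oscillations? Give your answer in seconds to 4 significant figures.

For a physical pendulum T = 2π√(I/(mgd)), with d = 0.30630 m from pivot to centre of mass.
I_cm = mL²/12 = 4.185 × 0.6126²/12 = 0.13088 kg·m²; I = I_cm + md² = 0.13088 + 4.185 × 0.30630² = 0.52351 kg·m².
T = 2π√(0.52351/(4.185 × 9.825 × 0.30630)) = 1.281 s.

1.281 s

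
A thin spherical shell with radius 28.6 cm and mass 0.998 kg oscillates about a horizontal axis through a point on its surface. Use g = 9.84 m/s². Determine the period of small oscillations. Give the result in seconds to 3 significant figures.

I_cm = (2/3)mr² = 0.05442 kg·m². The pivot is at distance d = 0.286 m from the centre of mass.
By the parallel-axis theorem, I = I_cm + md² = 0.05442 + 0.08163 = 0.1361 kg·m².
T = 2π√(I/(mgd)) = 2π√(0.1361/(0.998 × 9.84 × 0.286)) = 1.38 s.

1.38 s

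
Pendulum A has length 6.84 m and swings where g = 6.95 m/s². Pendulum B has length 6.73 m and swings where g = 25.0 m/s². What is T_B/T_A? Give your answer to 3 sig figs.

T = 2π√(L/g), so T_B/T_A = √((L_B/g_B)/(L_A/g_A)) = √((6.73/25.0)/(6.84/6.95)) = 0.523.

0.523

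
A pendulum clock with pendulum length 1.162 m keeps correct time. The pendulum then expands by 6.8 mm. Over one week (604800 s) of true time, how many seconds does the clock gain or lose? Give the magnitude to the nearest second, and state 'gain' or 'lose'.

lose 1762 s

T ∝ √L, so T'/T = √(1.16880/1.162) = 1.00292.
In 604800 s of true time the clock registers 604800/1.00292 = 603038.1 s, so it loses 1762 s.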